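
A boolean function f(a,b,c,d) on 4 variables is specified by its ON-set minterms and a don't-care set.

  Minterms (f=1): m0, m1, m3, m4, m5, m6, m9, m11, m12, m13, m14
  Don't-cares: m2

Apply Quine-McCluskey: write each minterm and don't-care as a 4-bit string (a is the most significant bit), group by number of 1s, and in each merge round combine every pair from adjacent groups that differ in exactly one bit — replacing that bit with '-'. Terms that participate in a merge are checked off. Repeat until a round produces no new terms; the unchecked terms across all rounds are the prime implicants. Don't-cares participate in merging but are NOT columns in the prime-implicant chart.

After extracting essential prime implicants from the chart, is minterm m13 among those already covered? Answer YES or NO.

NO

[col 0] 0000*, 0001*, 0010*, 0011*, 0100*, 0101*, 0110*, 1001*, 1011*, 1100*, 1101*, 1110*
[col 1] -001*, -011*, -100*, -101*, -110*, 0-00*, 0-01*, 0-10*, 00-0*, 00-1*, 000-*, 001-*, 01-0*, 010-*, 1-01*, 10-1*, 11-0*, 110-*
[col 2] --01, -0-1, -1-0, -10-, 0--0, 0-0-, 00--
Prime implicants: --01, -0-1, -1-0, -10-, 0--0, 0-0-, 00--
PI chart (minterm → PIs covering it):
  0 | 0--0,0-0-,00--
  1 | --01,-0-1,0-0-,00--
  3 | -0-1,00--
  4 | -1-0,-10-,0--0,0-0-
  5 | --01,-10-,0-0-
  6 | -1-0,0--0
  9 | --01,-0-1
  11 | -0-1  (sole → essential)
  12 | -1-0,-10-
  13 | --01,-10-
  14 | -1-0  (sole → essential)
Essential prime implicants: -0-1, -1-0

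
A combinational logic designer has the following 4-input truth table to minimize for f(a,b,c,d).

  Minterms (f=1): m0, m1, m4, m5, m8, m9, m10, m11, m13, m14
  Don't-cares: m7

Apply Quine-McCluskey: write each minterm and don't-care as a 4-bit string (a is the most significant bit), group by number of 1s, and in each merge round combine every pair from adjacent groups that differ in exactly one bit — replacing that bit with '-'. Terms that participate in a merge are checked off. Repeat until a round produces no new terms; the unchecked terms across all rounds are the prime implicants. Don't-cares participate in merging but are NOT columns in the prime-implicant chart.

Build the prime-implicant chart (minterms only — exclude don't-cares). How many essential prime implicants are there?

Round 0: 0000✓ 0001✓ 0100✓ 0101✓ 0111✓ 1000✓ 1001✓ 1010✓ 1011✓ 1101✓ 1110✓
Round 1: -000✓ -001✓ -101✓ 0-00✓ 0-01✓ 000-✓ 01-1 010-✓ 1-01✓ 1-10 10-0✓ 10-1✓ 100-✓ 101-✓
Round 2: --01 -00- 0-0- 10--
PIs = {--01, -00-, 0-0-, 01-1, 1-10, 10--}
Coverage chart:
  m0: -00-,0-0-
  m1: --01,-00-,0-0-
  m4: 0-0- ←essential
  m5: --01,0-0-,01-1
  m8: -00-,10--
  m9: --01,-00-,10--
  m10: 1-10,10--
  m11: 10-- ←essential
  m13: --01 ←essential
  m14: 1-10 ←essential
Essential: --01, 0-0-, 1-10, 10--

4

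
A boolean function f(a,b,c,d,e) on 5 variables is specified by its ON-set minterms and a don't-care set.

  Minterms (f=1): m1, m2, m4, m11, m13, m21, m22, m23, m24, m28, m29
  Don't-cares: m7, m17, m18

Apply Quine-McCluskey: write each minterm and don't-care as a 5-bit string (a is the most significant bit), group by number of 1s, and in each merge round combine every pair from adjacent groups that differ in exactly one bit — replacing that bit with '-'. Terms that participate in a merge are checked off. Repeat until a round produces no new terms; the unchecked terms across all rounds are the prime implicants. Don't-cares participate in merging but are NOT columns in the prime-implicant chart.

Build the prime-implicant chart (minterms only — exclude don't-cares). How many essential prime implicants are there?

6

Round 0: 00001✓ 00010✓ 00100 00111✓ 01011 01101✓ 10001✓ 10010✓ 10101✓ 10110✓ 10111✓ 11000✓ 11100✓ 11101✓
Round 1: -0001 -0010 -0111 -1101 1-101 10-01 10-10 101-1 1011- 11-00 1110-
PIs = {-0001, -0010, -0111, -1101, 00100, 01011, 1-101, 10-01, 10-10, 101-1, 1011-, 11-00, 1110-}
Coverage chart:
  m1: -0001 ←essential
  m2: -0010 ←essential
  m4: 00100 ←essential
  m11: 01011 ←essential
  m13: -1101 ←essential
  m21: 1-101,10-01,101-1
  m22: 10-10,1011-
  m23: -0111,101-1,1011-
  m24: 11-00 ←essential
  m28: 11-00,1110-
  m29: -1101,1-101,1110-
Essential: -0001, -0010, -1101, 00100, 01011, 11-00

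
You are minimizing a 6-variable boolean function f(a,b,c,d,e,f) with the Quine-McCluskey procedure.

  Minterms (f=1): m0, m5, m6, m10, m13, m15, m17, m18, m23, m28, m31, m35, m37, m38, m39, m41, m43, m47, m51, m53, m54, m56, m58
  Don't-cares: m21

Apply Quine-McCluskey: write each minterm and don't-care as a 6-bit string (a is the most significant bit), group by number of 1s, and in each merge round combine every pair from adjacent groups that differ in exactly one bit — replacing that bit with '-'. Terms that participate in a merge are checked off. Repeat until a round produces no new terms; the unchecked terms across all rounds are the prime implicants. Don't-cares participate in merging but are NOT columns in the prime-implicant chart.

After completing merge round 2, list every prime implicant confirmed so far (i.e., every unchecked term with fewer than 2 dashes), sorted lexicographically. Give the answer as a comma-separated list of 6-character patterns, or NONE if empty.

-00110, -01111, 0-1111, 00-101, 000000, 001010, 0011-1, 01-111, 010-01, 010010, 0101-1, 011100, 1-0011, 1-0110, 1001-1, 10011-, 1010-1, 1110-0

Round 0: 000000 000101✓ 000110✓ 001010 001101✓ 001111✓ 010001✓ 010010 010101✓ 010111✓ 011100 011111✓ 100011✓ 100101✓ 100110✓ 100111✓ 101001✓ 101011✓ 101111✓ 110011✓ 110101✓ 110110✓ 111000✓ 111010✓
Round 1: -00101✓ -00110 -01111 -10101✓ 0-0101✓ 0-1111 00-101 0011-1 01-111 010-01 0101-1 1-0011 1-0101✓ 1-0110 10-011✓ 10-111✓ 100-11✓ 1001-1 10011- 101-11✓ 1010-1 1110-0
Round 2: --0101 10--11
PIs = {--0101, -00110, -01111, 0-1111, 00-101, 000000, 001010, 0011-1, 01-111, 010-01, 010010, 0101-1, 011100, 1-0011, 1-0110, 10--11, 1001-1, 10011-, 1010-1, 1110-0}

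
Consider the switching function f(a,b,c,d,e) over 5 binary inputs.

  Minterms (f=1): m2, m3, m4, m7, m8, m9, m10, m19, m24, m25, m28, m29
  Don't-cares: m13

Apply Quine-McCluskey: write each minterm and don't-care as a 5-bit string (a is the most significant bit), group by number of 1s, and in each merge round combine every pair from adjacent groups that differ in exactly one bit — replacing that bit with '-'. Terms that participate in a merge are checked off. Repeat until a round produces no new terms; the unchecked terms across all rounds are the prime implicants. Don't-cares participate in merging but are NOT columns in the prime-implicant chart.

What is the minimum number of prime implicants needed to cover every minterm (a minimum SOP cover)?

[col 0] 00010*, 00011*, 00100, 00111*, 01000*, 01001*, 01010*, 01101*, 10011*, 11000*, 11001*, 11100*, 11101*
[col 1] -0011, -1000*, -1001*, -1101*, 0-010, 00-11, 0001-, 01-01*, 010-0, 0100-*, 11-00*, 11-01*, 1100-*, 1110-*
[col 2] -1-01, -100-, 11-0-
Prime implicants: -0011, -1-01, -100-, 0-010, 00-11, 0001-, 00100, 010-0, 11-0-
PI chart (minterm → PIs covering it):
  2 | 0-010,0001-
  3 | -0011,00-11,0001-
  4 | 00100  (sole → essential)
  7 | 00-11  (sole → essential)
  8 | -100-,010-0
  9 | -1-01,-100-
  10 | 0-010,010-0
  19 | -0011  (sole → essential)
  24 | -100-,11-0-
  25 | -1-01,-100-,11-0-
  28 | 11-0-  (sole → essential)
  29 | -1-01,11-0-
Essential prime implicants: -0011, 00-11, 00100, 11-0-
Petrick residual → -100-, 0-010
Minimum SOP uses 6 PIs: b'c'de + bc'd' + a'c'de' + a'b'de + a'b'cd'e' + abd'

6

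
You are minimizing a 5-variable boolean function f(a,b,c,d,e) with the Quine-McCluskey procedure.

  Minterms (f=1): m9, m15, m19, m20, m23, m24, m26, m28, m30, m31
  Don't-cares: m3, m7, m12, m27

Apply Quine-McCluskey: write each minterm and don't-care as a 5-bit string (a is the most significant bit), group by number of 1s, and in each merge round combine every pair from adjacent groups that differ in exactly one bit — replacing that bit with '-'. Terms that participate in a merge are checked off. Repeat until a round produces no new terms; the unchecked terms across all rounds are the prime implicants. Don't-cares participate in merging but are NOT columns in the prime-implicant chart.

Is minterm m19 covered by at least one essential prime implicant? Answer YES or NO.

NO

Round 0: 00011✓ 00111✓ 01001 01100✓ 01111✓ 10011✓ 10100✓ 10111✓ 11000✓ 11010✓ 11011✓ 11100✓ 11110✓ 11111✓
Round 1: -0011✓ -0111✓ -1100 -1111✓ 0-111✓ 00-11✓ 1-011✓ 1-100 1-111✓ 10-11✓ 11-00✓ 11-10✓ 11-11✓ 110-0✓ 1101-✓ 111-0✓ 1111-✓
Round 2: --111 -0-11 1--11 11--0 11-1-
PIs = {--111, -0-11, -1100, 01001, 1--11, 1-100, 11--0, 11-1-}
Coverage chart:
  m9: 01001 ←essential
  m15: --111 ←essential
  m19: -0-11,1--11
  m20: 1-100 ←essential
  m23: --111,-0-11,1--11
  m24: 11--0 ←essential
  m26: 11--0,11-1-
  m28: -1100,1-100,11--0
  m30: 11--0,11-1-
  m31: --111,1--11,11-1-
Essential: --111, 01001, 1-100, 11--0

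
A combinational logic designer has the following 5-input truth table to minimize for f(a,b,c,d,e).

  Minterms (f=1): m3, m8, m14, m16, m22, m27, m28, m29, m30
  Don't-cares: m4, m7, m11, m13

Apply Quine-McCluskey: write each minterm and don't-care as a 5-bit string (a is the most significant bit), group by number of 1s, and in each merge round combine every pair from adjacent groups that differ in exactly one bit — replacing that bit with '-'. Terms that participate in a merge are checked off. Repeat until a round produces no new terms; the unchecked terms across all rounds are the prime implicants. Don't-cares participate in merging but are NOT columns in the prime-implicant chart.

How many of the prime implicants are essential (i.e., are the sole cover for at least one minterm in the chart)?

size-2^0 implicants → 00011(✓)  00100  00111(✓)  01000  01011(✓)  01101(✓)  01110(✓)  10000  10110(✓)  11011(✓)  11100(✓)  11101(✓)  11110(✓)
size-2^1 implicants → -1011  -1101  -1110  0-011  00-11  1-110  111-0  1110-
Unchecked terms (primes): -1011, -1101, -1110, 0-011, 00-11, 00100, 01000, 1-110, 10000, 111-0, 1110-
Minterm coverage:
  m3 ⊆ 0-011,00-11
  m8 ⊆ 01000 [E]
  m14 ⊆ -1110 [E]
  m16 ⊆ 10000 [E]
  m22 ⊆ 1-110 [E]
  m27 ⊆ -1011 [E]
  m28 ⊆ 111-0,1110-
  m29 ⊆ -1101,1110-
  m30 ⊆ -1110,1-110,111-0
E = {-1011, -1110, 01000, 1-110, 10000}

5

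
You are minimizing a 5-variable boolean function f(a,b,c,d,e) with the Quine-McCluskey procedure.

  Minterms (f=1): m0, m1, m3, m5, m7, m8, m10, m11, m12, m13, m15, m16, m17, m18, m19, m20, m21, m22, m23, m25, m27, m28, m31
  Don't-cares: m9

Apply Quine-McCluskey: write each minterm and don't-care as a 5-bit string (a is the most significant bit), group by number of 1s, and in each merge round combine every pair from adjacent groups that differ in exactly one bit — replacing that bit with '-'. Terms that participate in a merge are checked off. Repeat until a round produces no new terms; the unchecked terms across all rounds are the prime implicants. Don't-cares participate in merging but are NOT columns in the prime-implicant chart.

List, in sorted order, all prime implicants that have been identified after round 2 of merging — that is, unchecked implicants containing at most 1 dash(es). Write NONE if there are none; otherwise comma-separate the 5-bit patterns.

-1100, 1-100

[col 0] 00000*, 00001*, 00011*, 00101*, 00111*, 01000*, 01001*, 01010*, 01011*, 01100*, 01101*, 01111*, 10000*, 10001*, 10010*, 10011*, 10100*, 10101*, 10110*, 10111*, 11001*, 11011*, 11100*, 11111*
[col 1] -0000*, -0001*, -0011*, -0101*, -0111*, -1001*, -1011*, -1100, -1111*, 0-000*, 0-001*, 0-011*, 0-101*, 0-111*, 00-01*, 00-11*, 000-1*, 0000-*, 001-1*, 01-00*, 01-01*, 01-11*, 010-0*, 010-1*, 0100-*, 0101-*, 011-1*, 0110-*, 1-001*, 1-011*, 1-100, 1-111*, 10-00*, 10-01*, 10-10*, 10-11*, 100-0*, 100-1*, 1000-*, 1001-*, 101-0*, 101-1*, 1010-*, 1011-*, 11-11*, 110-1*
[col 2] --001*, --011*, --111*, -0-01*, -0-11*, -00-1*, -000-, -01-1*, -1-11*, -10-1*, 0--01*, 0--11*, 0-0-1*, 0-00-, 0-1-1*, 00--1*, 01--1*, 01-0-, 010--, 1--11*, 1-0-1*, 10--0*, 10--1*, 10-0-*, 10-1-*, 100--*, 101--*
[col 3] ---11, --0-1, -0--1, 0---1, 10---
Prime implicants: ---11, --0-1, -0--1, -000-, -1100, 0---1, 0-00-, 01-0-, 010--, 1-100, 10---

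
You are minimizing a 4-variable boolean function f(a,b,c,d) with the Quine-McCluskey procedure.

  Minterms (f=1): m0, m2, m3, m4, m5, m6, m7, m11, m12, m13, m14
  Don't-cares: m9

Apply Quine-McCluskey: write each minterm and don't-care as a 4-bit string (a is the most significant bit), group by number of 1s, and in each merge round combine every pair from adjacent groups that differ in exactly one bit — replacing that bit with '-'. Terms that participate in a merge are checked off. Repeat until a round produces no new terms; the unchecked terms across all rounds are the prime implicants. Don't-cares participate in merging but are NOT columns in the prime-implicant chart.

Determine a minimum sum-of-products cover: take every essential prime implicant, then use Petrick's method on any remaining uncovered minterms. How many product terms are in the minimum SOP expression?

size-2^0 implicants → 0000(✓)  0010(✓)  0011(✓)  0100(✓)  0101(✓)  0110(✓)  0111(✓)  1001(✓)  1011(✓)  1100(✓)  1101(✓)  1110(✓)
size-2^1 implicants → -011  -100(✓)  -101(✓)  -110(✓)  0-00(✓)  0-10(✓)  0-11(✓)  00-0(✓)  001-(✓)  01-0(✓)  01-1(✓)  010-(✓)  011-(✓)  1-01  10-1  11-0(✓)  110-(✓)
size-2^2 implicants → -1-0  -10-  0--0  0-1-  01--
Unchecked terms (primes): -011, -1-0, -10-, 0--0, 0-1-, 01--, 1-01, 10-1
Minterm coverage:
  m0 ⊆ 0--0 [E]
  m2 ⊆ 0--0,0-1-
  m3 ⊆ -011,0-1-
  m4 ⊆ -1-0,-10-,0--0,01--
  m5 ⊆ -10-,01--
  m6 ⊆ -1-0,0--0,0-1-,01--
  m7 ⊆ 0-1-,01--
  m11 ⊆ -011,10-1
  m12 ⊆ -1-0,-10-
  m13 ⊆ -10-,1-01
  m14 ⊆ -1-0 [E]
E = {-1-0, 0--0}
Petrick residual → -011, -10-, 0-1-
Cover = b'cd + bd' + bc' + a'd' + a'c  |cover|=5

5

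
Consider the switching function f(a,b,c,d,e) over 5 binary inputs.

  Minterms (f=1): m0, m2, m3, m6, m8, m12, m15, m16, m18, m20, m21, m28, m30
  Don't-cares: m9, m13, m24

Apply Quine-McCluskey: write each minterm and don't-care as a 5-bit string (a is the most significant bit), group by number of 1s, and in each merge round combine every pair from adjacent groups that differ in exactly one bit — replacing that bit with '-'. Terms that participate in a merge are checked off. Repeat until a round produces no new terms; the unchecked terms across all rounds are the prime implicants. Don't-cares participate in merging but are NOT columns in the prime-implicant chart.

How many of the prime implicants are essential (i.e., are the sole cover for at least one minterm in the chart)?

size-2^0 implicants → 00000(✓)  00010(✓)  00011(✓)  00110(✓)  01000(✓)  01001(✓)  01100(✓)  01101(✓)  01111(✓)  10000(✓)  10010(✓)  10100(✓)  10101(✓)  11000(✓)  11100(✓)  11110(✓)
size-2^1 implicants → -0000(✓)  -0010(✓)  -1000(✓)  -1100(✓)  0-000(✓)  00-10  000-0(✓)  0001-  01-00(✓)  01-01(✓)  0100-(✓)  011-1  0110-(✓)  1-000(✓)  1-100(✓)  10-00(✓)  100-0(✓)  1010-  11-00(✓)  111-0
size-2^2 implicants → --000  -00-0  -1-00  01-0-  1--00
Unchecked terms (primes): --000, -00-0, -1-00, 00-10, 0001-, 01-0-, 011-1, 1--00, 1010-, 111-0
Minterm coverage:
  m0 ⊆ --000,-00-0
  m2 ⊆ -00-0,00-10,0001-
  m3 ⊆ 0001- [E]
  m6 ⊆ 00-10 [E]
  m8 ⊆ --000,-1-00,01-0-
  m12 ⊆ -1-00,01-0-
  m15 ⊆ 011-1 [E]
  m16 ⊆ --000,-00-0,1--00
  m18 ⊆ -00-0 [E]
  m20 ⊆ 1--00,1010-
  m21 ⊆ 1010- [E]
  m28 ⊆ -1-00,1--00,111-0
  m30 ⊆ 111-0 [E]
E = {-00-0, 00-10, 0001-, 011-1, 1010-, 111-0}

6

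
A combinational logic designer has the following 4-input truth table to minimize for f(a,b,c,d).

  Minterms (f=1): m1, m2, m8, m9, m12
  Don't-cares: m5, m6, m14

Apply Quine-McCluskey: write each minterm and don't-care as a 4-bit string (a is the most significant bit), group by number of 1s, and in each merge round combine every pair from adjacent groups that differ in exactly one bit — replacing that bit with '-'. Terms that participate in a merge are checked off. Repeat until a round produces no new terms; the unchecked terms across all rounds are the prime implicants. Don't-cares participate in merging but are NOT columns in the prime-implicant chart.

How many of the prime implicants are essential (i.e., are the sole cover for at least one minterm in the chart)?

size-2^0 implicants → 0001(✓)  0010(✓)  0101(✓)  0110(✓)  1000(✓)  1001(✓)  1100(✓)  1110(✓)
size-2^1 implicants → -001  -110  0-01  0-10  1-00  100-  11-0
Unchecked terms (primes): -001, -110, 0-01, 0-10, 1-00, 100-, 11-0
Minterm coverage:
  m1 ⊆ -001,0-01
  m2 ⊆ 0-10 [E]
  m8 ⊆ 1-00,100-
  m9 ⊆ -001,100-
  m12 ⊆ 1-00,11-0
E = {0-10}

1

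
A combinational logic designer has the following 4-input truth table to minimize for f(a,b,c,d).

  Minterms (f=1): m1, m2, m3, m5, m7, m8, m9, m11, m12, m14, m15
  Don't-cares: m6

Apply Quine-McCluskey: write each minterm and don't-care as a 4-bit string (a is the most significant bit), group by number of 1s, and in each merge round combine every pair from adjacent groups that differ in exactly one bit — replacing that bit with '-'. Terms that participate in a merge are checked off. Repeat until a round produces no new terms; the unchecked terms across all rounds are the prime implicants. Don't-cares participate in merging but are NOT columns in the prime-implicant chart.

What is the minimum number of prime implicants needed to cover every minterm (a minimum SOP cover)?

Round 0: 0001✓ 0010✓ 0011✓ 0101✓ 0110✓ 0111✓ 1000✓ 1001✓ 1011✓ 1100✓ 1110✓ 1111✓
Round 1: -001✓ -011✓ -110✓ -111✓ 0-01✓ 0-10✓ 0-11✓ 00-1✓ 001-✓ 01-1✓ 011-✓ 1-00 1-11✓ 10-1✓ 100- 11-0 111-✓
Round 2: --11 -0-1 -11- 0--1 0-1-
PIs = {--11, -0-1, -11-, 0--1, 0-1-, 1-00, 100-, 11-0}
Coverage chart:
  m1: -0-1,0--1
  m2: 0-1- ←essential
  m3: --11,-0-1,0--1,0-1-
  m5: 0--1 ←essential
  m7: --11,-11-,0--1,0-1-
  m8: 1-00,100-
  m9: -0-1,100-
  m11: --11,-0-1
  m12: 1-00,11-0
  m14: -11-,11-0
  m15: --11,-11-
Essential: 0--1, 0-1-
Petrick residual → --11, 100-, 11-0
Min cover (5 terms): cd + a'd + a'c + ab'c' + abd'

5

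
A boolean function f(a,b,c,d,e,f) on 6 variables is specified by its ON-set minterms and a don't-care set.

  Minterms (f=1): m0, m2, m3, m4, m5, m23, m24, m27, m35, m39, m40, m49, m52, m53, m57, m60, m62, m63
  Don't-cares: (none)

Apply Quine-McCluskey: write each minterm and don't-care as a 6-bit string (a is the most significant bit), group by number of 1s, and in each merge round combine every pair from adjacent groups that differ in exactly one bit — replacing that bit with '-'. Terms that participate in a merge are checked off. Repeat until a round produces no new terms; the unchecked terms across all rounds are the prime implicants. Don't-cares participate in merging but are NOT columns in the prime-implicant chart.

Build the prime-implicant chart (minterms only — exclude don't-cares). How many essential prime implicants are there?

Round 0: 000000✓ 000010✓ 000011✓ 000100✓ 000101✓ 010111 011000 011011 100011✓ 100111✓ 101000 110001✓ 110100✓ 110101✓ 111001✓ 111100✓ 111110✓ 111111✓
Round 1: -00011 000-00 0000-0 00001- 00010- 100-11 11-001 11-100 110-01 11010- 1111-0 11111-
PIs = {-00011, 000-00, 0000-0, 00001-, 00010-, 010111, 011000, 011011, 100-11, 101000, 11-001, 11-100, 110-01, 11010-, 1111-0, 11111-}
Coverage chart:
  m0: 000-00,0000-0
  m2: 0000-0,00001-
  m3: -00011,00001-
  m4: 000-00,00010-
  m5: 00010- ←essential
  m23: 010111 ←essential
  m24: 011000 ←essential
  m27: 011011 ←essential
  m35: -00011,100-11
  m39: 100-11 ←essential
  m40: 101000 ←essential
  m49: 11-001,110-01
  m52: 11-100,11010-
  m53: 110-01,11010-
  m57: 11-001 ←essential
  m60: 11-100,1111-0
  m62: 1111-0,11111-
  m63: 11111- ←essential
Essential: 00010-, 010111, 011000, 011011, 100-11, 101000, 11-001, 11111-

8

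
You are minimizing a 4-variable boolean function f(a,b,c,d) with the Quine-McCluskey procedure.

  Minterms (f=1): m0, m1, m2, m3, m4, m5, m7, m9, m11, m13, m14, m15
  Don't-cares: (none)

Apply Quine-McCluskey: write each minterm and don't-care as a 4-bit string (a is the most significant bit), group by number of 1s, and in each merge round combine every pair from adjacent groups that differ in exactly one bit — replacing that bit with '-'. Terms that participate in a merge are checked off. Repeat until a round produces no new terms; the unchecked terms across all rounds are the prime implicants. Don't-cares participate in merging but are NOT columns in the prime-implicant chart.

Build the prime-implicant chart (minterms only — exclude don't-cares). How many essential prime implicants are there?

4

[col 0] 0000*, 0001*, 0010*, 0011*, 0100*, 0101*, 0111*, 1001*, 1011*, 1101*, 1110*, 1111*
[col 1] -001*, -011*, -101*, -111*, 0-00*, 0-01*, 0-11*, 00-0*, 00-1*, 000-*, 001-*, 01-1*, 010-*, 1-01*, 1-11*, 10-1*, 11-1*, 111-
[col 2] --01*, --11*, -0-1*, -1-1*, 0--1*, 0-0-, 00--, 1--1*
[col 3] ---1
Prime implicants: ---1, 0-0-, 00--, 111-
PI chart (minterm → PIs covering it):
  0 | 0-0-,00--
  1 | ---1,0-0-,00--
  2 | 00--  (sole → essential)
  3 | ---1,00--
  4 | 0-0-  (sole → essential)
  5 | ---1,0-0-
  7 | ---1  (sole → essential)
  9 | ---1  (sole → essential)
  11 | ---1  (sole → essential)
  13 | ---1  (sole → essential)
  14 | 111-  (sole → essential)
  15 | ---1,111-
Essential prime implicants: ---1, 0-0-, 00--, 111-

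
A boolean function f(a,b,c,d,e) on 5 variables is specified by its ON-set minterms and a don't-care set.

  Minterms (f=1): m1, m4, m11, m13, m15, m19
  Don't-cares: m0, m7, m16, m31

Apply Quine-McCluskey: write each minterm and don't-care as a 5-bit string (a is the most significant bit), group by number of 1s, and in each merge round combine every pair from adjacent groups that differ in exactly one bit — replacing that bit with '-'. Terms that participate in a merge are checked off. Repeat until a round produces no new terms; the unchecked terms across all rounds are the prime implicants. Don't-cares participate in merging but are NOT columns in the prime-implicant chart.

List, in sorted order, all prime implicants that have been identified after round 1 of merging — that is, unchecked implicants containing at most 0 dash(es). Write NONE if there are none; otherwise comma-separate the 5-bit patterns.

10011

size-2^0 implicants → 00000(✓)  00001(✓)  00100(✓)  00111(✓)  01011(✓)  01101(✓)  01111(✓)  10000(✓)  10011  11111(✓)
size-2^1 implicants → -0000  -1111  0-111  00-00  0000-  01-11  011-1
Unchecked terms (primes): -0000, -1111, 0-111, 00-00, 0000-, 01-11, 011-1, 10011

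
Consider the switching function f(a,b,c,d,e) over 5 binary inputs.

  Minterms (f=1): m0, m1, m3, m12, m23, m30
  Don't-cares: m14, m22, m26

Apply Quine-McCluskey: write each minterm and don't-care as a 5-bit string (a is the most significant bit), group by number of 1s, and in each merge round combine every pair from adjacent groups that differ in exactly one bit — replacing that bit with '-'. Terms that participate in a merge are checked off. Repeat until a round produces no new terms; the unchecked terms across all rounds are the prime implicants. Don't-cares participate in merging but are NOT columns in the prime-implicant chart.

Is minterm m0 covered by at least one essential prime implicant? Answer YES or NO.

YES

Round 0: 00000✓ 00001✓ 00011✓ 01100✓ 01110✓ 10110✓ 10111✓ 11010✓ 11110✓
Round 1: -1110 000-1 0000- 011-0 1-110 1011- 11-10
PIs = {-1110, 000-1, 0000-, 011-0, 1-110, 1011-, 11-10}
Coverage chart:
  m0: 0000- ←essential
  m1: 000-1,0000-
  m3: 000-1 ←essential
  m12: 011-0 ←essential
  m23: 1011- ←essential
  m30: -1110,1-110,11-10
Essential: 000-1, 0000-, 011-0, 1011-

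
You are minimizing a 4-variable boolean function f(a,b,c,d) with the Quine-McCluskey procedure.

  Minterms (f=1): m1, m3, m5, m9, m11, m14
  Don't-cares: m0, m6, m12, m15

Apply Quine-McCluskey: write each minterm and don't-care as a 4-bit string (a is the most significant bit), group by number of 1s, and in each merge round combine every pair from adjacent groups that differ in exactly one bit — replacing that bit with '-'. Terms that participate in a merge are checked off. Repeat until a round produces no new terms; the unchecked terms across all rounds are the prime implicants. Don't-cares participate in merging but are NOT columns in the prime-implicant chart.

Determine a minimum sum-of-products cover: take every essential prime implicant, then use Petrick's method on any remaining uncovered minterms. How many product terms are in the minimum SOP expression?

3

Round 0: 0000✓ 0001✓ 0011✓ 0101✓ 0110✓ 1001✓ 1011✓ 1100✓ 1110✓ 1111✓
Round 1: -001✓ -011✓ -110 0-01 00-1✓ 000- 1-11 10-1✓ 11-0 111-
Round 2: -0-1
PIs = {-0-1, -110, 0-01, 000-, 1-11, 11-0, 111-}
Coverage chart:
  m1: -0-1,0-01,000-
  m3: -0-1 ←essential
  m5: 0-01 ←essential
  m9: -0-1 ←essential
  m11: -0-1,1-11
  m14: -110,11-0,111-
Essential: -0-1, 0-01
Petrick residual → -110
Min cover (3 terms): b'd + bcd' + a'c'd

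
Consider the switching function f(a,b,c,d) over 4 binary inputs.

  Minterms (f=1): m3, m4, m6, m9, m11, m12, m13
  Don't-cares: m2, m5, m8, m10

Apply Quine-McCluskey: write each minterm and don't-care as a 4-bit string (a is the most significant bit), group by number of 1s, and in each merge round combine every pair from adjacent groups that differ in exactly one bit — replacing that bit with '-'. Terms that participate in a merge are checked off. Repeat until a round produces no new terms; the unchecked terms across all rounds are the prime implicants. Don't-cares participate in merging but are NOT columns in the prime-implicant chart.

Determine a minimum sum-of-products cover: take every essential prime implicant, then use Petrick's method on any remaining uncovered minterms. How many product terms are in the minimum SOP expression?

3

Round 0: 0010✓ 0011✓ 0100✓ 0101✓ 0110✓ 1000✓ 1001✓ 1010✓ 1011✓ 1100✓ 1101✓
Round 1: -010✓ -011✓ -100✓ -101✓ 0-10 001-✓ 01-0 010-✓ 1-00✓ 1-01✓ 10-0✓ 10-1✓ 100-✓ 101-✓ 110-✓
Round 2: -01- -10- 1-0- 10--
PIs = {-01-, -10-, 0-10, 01-0, 1-0-, 10--}
Coverage chart:
  m3: -01- ←essential
  m4: -10-,01-0
  m6: 0-10,01-0
  m9: 1-0-,10--
  m11: -01-,10--
  m12: -10-,1-0-
  m13: -10-,1-0-
Essential: -01-
Petrick residual → 01-0, 1-0-
Min cover (3 terms): b'c + a'bd' + ac'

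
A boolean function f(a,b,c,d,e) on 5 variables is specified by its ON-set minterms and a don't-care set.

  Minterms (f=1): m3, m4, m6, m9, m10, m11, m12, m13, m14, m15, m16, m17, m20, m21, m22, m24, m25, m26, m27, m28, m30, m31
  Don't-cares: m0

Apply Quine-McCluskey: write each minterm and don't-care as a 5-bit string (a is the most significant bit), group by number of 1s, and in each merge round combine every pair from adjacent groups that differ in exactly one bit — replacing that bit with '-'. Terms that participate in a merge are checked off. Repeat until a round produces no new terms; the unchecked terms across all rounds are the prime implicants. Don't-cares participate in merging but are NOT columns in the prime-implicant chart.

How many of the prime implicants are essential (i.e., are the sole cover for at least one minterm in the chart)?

4

size-2^0 implicants → 00000(✓)  00011(✓)  00100(✓)  00110(✓)  01001(✓)  01010(✓)  01011(✓)  01100(✓)  01101(✓)  01110(✓)  01111(✓)  10000(✓)  10001(✓)  10100(✓)  10101(✓)  10110(✓)  11000(✓)  11001(✓)  11010(✓)  11011(✓)  11100(✓)  11110(✓)  11111(✓)
size-2^1 implicants → -0000(✓)  -0100(✓)  -0110(✓)  -1001(✓)  -1010(✓)  -1011(✓)  -1100(✓)  -1110(✓)  -1111(✓)  0-011  0-100(✓)  0-110(✓)  00-00(✓)  001-0(✓)  01-01(✓)  01-10(✓)  01-11(✓)  010-1(✓)  0101-(✓)  011-0(✓)  011-1(✓)  0110-(✓)  0111-(✓)  1-000(✓)  1-001(✓)  1-100(✓)  1-110(✓)  10-00(✓)  10-01(✓)  1000-(✓)  101-0(✓)  1010-(✓)  11-00(✓)  11-10(✓)  11-11(✓)  110-0(✓)  110-1(✓)  1100-(✓)  1101-(✓)  111-0(✓)  1111-(✓)
size-2^2 implicants → --100(✓)  --110(✓)  -0-00  -01-0(✓)  -1-10(✓)  -1-11(✓)  -10-1  -101-(✓)  -11-0(✓)  -111-(✓)  0-1-0(✓)  01--1  01-1-(✓)  011--  1--00  1-00-  1-1-0(✓)  10-0-  11--0  11-1-(✓)  110--
size-2^3 implicants → --1-0  -1-1-
Unchecked terms (primes): --1-0, -0-00, -1-1-, -10-1, 0-011, 01--1, 011--, 1--00, 1-00-, 10-0-, 11--0, 110--
Minterm coverage:
  m3 ⊆ 0-011 [E]
  m4 ⊆ --1-0,-0-00
  m6 ⊆ --1-0 [E]
  m9 ⊆ -10-1,01--1
  m10 ⊆ -1-1- [E]
  m11 ⊆ -1-1-,-10-1,0-011,01--1
  m12 ⊆ --1-0,011--
  m13 ⊆ 01--1,011--
  m14 ⊆ --1-0,-1-1-,011--
  m15 ⊆ -1-1-,01--1,011--
  m16 ⊆ -0-00,1--00,1-00-,10-0-
  m17 ⊆ 1-00-,10-0-
  m20 ⊆ --1-0,-0-00,1--00,10-0-
  m21 ⊆ 10-0- [E]
  m22 ⊆ --1-0 [E]
  m24 ⊆ 1--00,1-00-,11--0,110--
  m25 ⊆ -10-1,1-00-,110--
  m26 ⊆ -1-1-,11--0,110--
  m27 ⊆ -1-1-,-10-1,110--
  m28 ⊆ --1-0,1--00,11--0
  m30 ⊆ --1-0,-1-1-,11--0
  m31 ⊆ -1-1- [E]
E = {--1-0, -1-1-, 0-011, 10-0-}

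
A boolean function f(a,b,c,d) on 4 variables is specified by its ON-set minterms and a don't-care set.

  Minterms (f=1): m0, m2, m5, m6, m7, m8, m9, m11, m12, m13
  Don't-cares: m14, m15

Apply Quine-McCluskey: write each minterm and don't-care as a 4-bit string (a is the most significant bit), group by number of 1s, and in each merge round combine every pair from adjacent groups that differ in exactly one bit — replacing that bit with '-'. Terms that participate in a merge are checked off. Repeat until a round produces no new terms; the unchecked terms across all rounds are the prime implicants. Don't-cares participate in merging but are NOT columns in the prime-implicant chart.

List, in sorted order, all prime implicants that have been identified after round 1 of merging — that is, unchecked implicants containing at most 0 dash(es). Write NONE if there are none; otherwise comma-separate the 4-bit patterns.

NONE

[col 0] 0000*, 0010*, 0101*, 0110*, 0111*, 1000*, 1001*, 1011*, 1100*, 1101*, 1110*, 1111*
[col 1] -000, -101*, -110*, -111*, 0-10, 00-0, 01-1*, 011-*, 1-00*, 1-01*, 1-11*, 10-1*, 100-*, 11-0*, 11-1*, 110-*, 111-*
[col 2] -1-1, -11-, 1--1, 1-0-, 11--
Prime implicants: -000, -1-1, -11-, 0-10, 00-0, 1--1, 1-0-, 11--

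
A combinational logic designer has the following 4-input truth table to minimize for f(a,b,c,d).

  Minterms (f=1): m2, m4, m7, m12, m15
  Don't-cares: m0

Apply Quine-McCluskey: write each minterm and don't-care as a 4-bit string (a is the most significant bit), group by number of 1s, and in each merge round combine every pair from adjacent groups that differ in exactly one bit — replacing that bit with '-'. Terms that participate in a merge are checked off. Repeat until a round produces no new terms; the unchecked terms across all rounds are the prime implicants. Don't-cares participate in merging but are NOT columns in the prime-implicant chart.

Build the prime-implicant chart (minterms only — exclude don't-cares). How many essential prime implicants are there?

[col 0] 0000*, 0010*, 0100*, 0111*, 1100*, 1111*
[col 1] -100, -111, 0-00, 00-0
Prime implicants: -100, -111, 0-00, 00-0
PI chart (minterm → PIs covering it):
  2 | 00-0  (sole → essential)
  4 | -100,0-00
  7 | -111  (sole → essential)
  12 | -100  (sole → essential)
  15 | -111  (sole → essential)
Essential prime implicants: -100, -111, 00-0

3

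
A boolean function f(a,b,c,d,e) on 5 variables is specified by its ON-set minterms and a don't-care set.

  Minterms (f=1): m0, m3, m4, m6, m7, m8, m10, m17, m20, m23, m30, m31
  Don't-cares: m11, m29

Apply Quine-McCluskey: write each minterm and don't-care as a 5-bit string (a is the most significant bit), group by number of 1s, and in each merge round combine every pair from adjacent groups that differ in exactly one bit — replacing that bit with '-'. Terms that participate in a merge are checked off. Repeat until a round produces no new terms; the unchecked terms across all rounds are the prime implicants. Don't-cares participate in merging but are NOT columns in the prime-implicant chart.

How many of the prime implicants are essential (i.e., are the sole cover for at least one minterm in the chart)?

[col 0] 00000*, 00011*, 00100*, 00110*, 00111*, 01000*, 01010*, 01011*, 10001, 10100*, 10111*, 11101*, 11110*, 11111*
[col 1] -0100, -0111, 0-000, 0-011, 00-00, 00-11, 001-0, 0011-, 010-0, 0101-, 1-111, 111-1, 1111-
Prime implicants: -0100, -0111, 0-000, 0-011, 00-00, 00-11, 001-0, 0011-, 010-0, 0101-, 1-111, 10001, 111-1, 1111-
PI chart (minterm → PIs covering it):
  0 | 0-000,00-00
  3 | 0-011,00-11
  4 | -0100,00-00,001-0
  6 | 001-0,0011-
  7 | -0111,00-11,0011-
  8 | 0-000,010-0
  10 | 010-0,0101-
  17 | 10001  (sole → essential)
  20 | -0100  (sole → essential)
  23 | -0111,1-111
  30 | 1111-  (sole → essential)
  31 | 1-111,111-1,1111-
Essential prime implicants: -0100, 10001, 1111-

3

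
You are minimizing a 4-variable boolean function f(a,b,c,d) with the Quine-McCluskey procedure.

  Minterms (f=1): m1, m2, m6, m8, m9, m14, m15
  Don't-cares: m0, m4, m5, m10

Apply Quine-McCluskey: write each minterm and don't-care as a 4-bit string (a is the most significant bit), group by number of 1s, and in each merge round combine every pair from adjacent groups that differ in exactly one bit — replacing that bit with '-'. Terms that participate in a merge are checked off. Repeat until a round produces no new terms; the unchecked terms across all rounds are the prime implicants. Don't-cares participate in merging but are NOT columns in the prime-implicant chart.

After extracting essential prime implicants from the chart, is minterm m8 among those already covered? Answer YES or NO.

YES

[col 0] 0000*, 0001*, 0010*, 0100*, 0101*, 0110*, 1000*, 1001*, 1010*, 1110*, 1111*
[col 1] -000*, -001*, -010*, -110*, 0-00*, 0-01*, 0-10*, 00-0*, 000-*, 01-0*, 010-*, 1-10*, 10-0*, 100-*, 111-
[col 2] --10, -0-0, -00-, 0--0, 0-0-
Prime implicants: --10, -0-0, -00-, 0--0, 0-0-, 111-
PI chart (minterm → PIs covering it):
  1 | -00-,0-0-
  2 | --10,-0-0,0--0
  6 | --10,0--0
  8 | -0-0,-00-
  9 | -00-  (sole → essential)
  14 | --10,111-
  15 | 111-  (sole → essential)
Essential prime implicants: -00-, 111-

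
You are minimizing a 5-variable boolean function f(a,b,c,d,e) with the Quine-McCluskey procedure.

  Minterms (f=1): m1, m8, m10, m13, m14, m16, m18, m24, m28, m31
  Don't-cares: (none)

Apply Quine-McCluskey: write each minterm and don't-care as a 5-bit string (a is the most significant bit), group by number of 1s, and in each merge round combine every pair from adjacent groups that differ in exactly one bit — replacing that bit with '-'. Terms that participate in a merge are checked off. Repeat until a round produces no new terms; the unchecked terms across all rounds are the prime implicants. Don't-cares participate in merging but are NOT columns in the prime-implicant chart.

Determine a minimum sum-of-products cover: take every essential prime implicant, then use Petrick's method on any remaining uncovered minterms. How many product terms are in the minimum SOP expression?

7

[col 0] 00001, 01000*, 01010*, 01101, 01110*, 10000*, 10010*, 11000*, 11100*, 11111
[col 1] -1000, 01-10, 010-0, 1-000, 100-0, 11-00
Prime implicants: -1000, 00001, 01-10, 010-0, 01101, 1-000, 100-0, 11-00, 11111
PI chart (minterm → PIs covering it):
  1 | 00001  (sole → essential)
  8 | -1000,010-0
  10 | 01-10,010-0
  13 | 01101  (sole → essential)
  14 | 01-10  (sole → essential)
  16 | 1-000,100-0
  18 | 100-0  (sole → essential)
  24 | -1000,1-000,11-00
  28 | 11-00  (sole → essential)
  31 | 11111  (sole → essential)
Essential prime implicants: 00001, 01-10, 01101, 100-0, 11-00, 11111
Petrick residual → -1000
Minimum SOP uses 7 PIs: bc'd'e' + a'b'c'd'e + a'bde' + a'bcd'e + ab'c'e' + abd'e' + abcde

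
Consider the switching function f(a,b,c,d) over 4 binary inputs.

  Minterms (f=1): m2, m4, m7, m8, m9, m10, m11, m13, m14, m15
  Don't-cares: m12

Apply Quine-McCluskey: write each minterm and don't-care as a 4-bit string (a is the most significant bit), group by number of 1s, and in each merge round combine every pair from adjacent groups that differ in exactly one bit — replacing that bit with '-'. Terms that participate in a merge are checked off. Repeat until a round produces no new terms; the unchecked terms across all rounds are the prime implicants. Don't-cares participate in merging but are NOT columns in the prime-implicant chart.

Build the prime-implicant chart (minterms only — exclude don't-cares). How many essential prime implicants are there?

Round 0: 0010✓ 0100✓ 0111✓ 1000✓ 1001✓ 1010✓ 1011✓ 1100✓ 1101✓ 1110✓ 1111✓
Round 1: -010 -100 -111 1-00✓ 1-01✓ 1-10✓ 1-11✓ 10-0✓ 10-1✓ 100-✓ 101-✓ 11-0✓ 11-1✓ 110-✓ 111-✓
Round 2: 1--0✓ 1--1✓ 1-0-✓ 1-1-✓ 10--✓ 11--✓
Round 3: 1---
PIs = {-010, -100, -111, 1---}
Coverage chart:
  m2: -010 ←essential
  m4: -100 ←essential
  m7: -111 ←essential
  m8: 1--- ←essential
  m9: 1--- ←essential
  m10: -010,1---
  m11: 1--- ←essential
  m13: 1--- ←essential
  m14: 1--- ←essential
  m15: -111,1---
Essential: -010, -100, -111, 1---

4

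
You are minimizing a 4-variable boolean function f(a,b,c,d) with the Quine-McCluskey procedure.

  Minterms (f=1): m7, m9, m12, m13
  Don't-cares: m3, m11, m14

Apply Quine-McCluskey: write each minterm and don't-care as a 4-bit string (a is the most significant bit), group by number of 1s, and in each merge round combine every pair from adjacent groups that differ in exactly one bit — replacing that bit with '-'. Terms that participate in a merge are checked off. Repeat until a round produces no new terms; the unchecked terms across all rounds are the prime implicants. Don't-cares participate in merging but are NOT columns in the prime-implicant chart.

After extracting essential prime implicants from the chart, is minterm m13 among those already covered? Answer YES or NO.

Round 0: 0011✓ 0111✓ 1001✓ 1011✓ 1100✓ 1101✓ 1110✓
Round 1: -011 0-11 1-01 10-1 11-0 110-
PIs = {-011, 0-11, 1-01, 10-1, 11-0, 110-}
Coverage chart:
  m7: 0-11 ←essential
  m9: 1-01,10-1
  m12: 11-0,110-
  m13: 1-01,110-
Essential: 0-11

NO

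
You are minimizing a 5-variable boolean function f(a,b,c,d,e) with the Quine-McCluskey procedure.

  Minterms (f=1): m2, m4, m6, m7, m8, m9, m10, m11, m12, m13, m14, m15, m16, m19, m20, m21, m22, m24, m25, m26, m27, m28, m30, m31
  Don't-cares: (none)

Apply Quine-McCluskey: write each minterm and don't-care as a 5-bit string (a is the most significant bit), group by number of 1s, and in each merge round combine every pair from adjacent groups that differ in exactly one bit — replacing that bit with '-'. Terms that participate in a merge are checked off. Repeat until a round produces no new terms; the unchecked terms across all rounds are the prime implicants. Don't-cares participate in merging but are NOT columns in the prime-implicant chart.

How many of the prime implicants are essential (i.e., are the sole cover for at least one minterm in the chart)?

[col 0] 00010*, 00100*, 00110*, 00111*, 01000*, 01001*, 01010*, 01011*, 01100*, 01101*, 01110*, 01111*, 10000*, 10011*, 10100*, 10101*, 10110*, 11000*, 11001*, 11010*, 11011*, 11100*, 11110*, 11111*
[col 1] -0100*, -0110*, -1000*, -1001*, -1010*, -1011*, -1100*, -1110*, -1111*, 0-010*, 0-100*, 0-110*, 0-111*, 00-10*, 001-0*, 0011-*, 01-00*, 01-01*, 01-10*, 01-11*, 010-0*, 010-1*, 0100-*, 0101-*, 011-0*, 011-1*, 0110-*, 0111-*, 1-000*, 1-011, 1-100*, 1-110*, 10-00*, 101-0*, 1010-, 11-00*, 11-10*, 11-11*, 110-0*, 110-1*, 1100-*, 1101-*, 111-0*, 1111-*
[col 2] --100*, --110*, -01-0*, -1-00*, -1-10*, -1-11*, -10-0*, -10-1*, -100-*, -101-*, -11-0*, -111-*, 0--10, 0-1-0*, 0-11-, 01--0*, 01--1*, 01-0-*, 01-1-*, 010--*, 011--*, 1--00, 1-1-0*, 11--0*, 11-1-*, 110--*
[col 3] --1-0, -1--0, -1-1-, -10--, 01---
Prime implicants: --1-0, -1--0, -1-1-, -10--, 0--10, 0-11-, 01---, 1--00, 1-011, 1010-
PI chart (minterm → PIs covering it):
  2 | 0--10  (sole → essential)
  4 | --1-0  (sole → essential)
  6 | --1-0,0--10,0-11-
  7 | 0-11-  (sole → essential)
  8 | -1--0,-10--,01---
  9 | -10--,01---
  10 | -1--0,-1-1-,-10--,0--10,01---
  11 | -1-1-,-10--,01---
  12 | --1-0,-1--0,01---
  13 | 01---  (sole → essential)
  14 | --1-0,-1--0,-1-1-,0--10,0-11-,01---
  15 | -1-1-,0-11-,01---
  16 | 1--00  (sole → essential)
  19 | 1-011  (sole → essential)
  20 | --1-0,1--00,1010-
  21 | 1010-  (sole → essential)
  22 | --1-0  (sole → essential)
  24 | -1--0,-10--,1--00
  25 | -10--  (sole → essential)
  26 | -1--0,-1-1-,-10--
  27 | -1-1-,-10--,1-011
  28 | --1-0,-1--0,1--00
  30 | --1-0,-1--0,-1-1-
  31 | -1-1-  (sole → essential)
Essential prime implicants: --1-0, -1-1-, -10--, 0--10, 0-11-, 01---, 1--00, 1-011, 1010-

9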